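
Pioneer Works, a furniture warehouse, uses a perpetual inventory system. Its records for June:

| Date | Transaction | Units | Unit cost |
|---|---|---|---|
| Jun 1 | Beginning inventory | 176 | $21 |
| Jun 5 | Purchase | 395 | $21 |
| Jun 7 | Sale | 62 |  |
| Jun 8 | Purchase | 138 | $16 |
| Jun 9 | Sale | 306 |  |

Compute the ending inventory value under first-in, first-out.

Jun 7, 62 sold [FIFO — oldest first]: 62 @ $21 = $1,302
Jun 9, 306 sold [FIFO — oldest first]: 114 @ $21 + 192 @ $21 = $6,426
Total COGS = $1,302 + $6,426 = $7,728
Ending inventory: 203 @ $21 + 138 @ $16 = $6,471
Check: goods available $14,199 = COGS $7,728 + ending $6,471

Ending inventory = $6,471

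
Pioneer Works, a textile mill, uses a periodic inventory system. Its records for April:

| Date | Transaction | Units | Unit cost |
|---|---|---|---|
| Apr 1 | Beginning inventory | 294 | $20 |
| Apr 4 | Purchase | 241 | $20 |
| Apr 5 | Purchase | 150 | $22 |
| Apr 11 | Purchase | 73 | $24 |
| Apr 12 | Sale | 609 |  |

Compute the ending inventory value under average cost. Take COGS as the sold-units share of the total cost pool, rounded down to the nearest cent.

Ending inventory = $3,096.37

Apr 12, sell 609: 609/758 × $15,752.00 → $12,655.63
Ending inventory (cost pool remaining) = $3,096.37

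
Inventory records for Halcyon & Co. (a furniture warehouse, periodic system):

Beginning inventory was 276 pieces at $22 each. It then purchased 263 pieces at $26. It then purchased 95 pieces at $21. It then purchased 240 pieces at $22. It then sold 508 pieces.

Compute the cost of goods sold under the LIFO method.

COGS = $11,773

Sale 1 (508) [LIFO — newest first]: 240 @ $22 + 95 @ $21 + 173 @ $26 = $11,773
Ending inventory: 276 @ $22 + 90 @ $26 = $8,412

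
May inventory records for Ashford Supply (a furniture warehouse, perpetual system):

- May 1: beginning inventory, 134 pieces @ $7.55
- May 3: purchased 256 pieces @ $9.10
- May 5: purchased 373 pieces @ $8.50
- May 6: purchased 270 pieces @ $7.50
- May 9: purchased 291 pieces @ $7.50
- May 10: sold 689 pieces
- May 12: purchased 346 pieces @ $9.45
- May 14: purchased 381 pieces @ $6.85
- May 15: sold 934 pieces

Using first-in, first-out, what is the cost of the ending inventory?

Ending inventory = $3,054.00

May 10, 689 sold [FIFO — oldest first]: 134 @ $7.55 + 256 @ $9.10 + 299 @ $8.50 = $5,882.80
May 15, 934 sold [FIFO — oldest first]: 74 @ $8.50 + 270 @ $7.50 + 291 @ $7.50 + 299 @ $9.45 = $7,662.05
Total COGS = $5,882.80 + $7,662.05 = $13,544.85
Ending inventory: 47 @ $9.45 + 381 @ $6.85 = $3,054.00
Check: goods available $16,598.85 = COGS $13,544.85 + ending $3,054.00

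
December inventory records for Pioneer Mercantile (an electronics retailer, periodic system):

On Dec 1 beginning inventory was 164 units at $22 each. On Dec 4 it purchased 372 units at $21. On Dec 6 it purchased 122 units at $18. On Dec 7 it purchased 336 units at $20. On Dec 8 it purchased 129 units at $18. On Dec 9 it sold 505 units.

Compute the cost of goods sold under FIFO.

COGS = $10,769

Dec 9, 505 sold [FIFO — oldest first]: 164 @ $22 + 341 @ $21 = $10,769
Ending inventory: 31 @ $21 + 122 @ $18 + 336 @ $20 + 129 @ $18 = $11,889
Check: goods available $22,658 = COGS $10,769 + ending $11,889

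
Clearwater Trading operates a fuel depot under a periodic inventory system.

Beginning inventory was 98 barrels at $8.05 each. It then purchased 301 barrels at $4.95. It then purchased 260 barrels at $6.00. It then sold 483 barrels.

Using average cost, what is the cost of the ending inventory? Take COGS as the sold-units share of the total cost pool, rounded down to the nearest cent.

Sale 1, sell 483: 483/659 × $3,838.85 → $2,813.60
Ending inventory (cost pool remaining) = $1,025.25

Ending inventory = $1,025.25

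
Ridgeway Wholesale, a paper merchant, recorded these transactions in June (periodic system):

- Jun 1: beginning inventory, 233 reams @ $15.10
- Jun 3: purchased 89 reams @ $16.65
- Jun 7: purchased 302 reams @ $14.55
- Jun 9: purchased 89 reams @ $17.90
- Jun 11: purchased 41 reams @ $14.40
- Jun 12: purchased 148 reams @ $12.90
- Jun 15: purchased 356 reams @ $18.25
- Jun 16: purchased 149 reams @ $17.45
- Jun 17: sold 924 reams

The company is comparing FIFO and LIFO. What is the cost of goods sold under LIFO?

FIFO COGS: 233 @ $15.10 + 89 @ $16.65 + 302 @ $14.55 + 89 @ $17.90 + 41 @ $14.40 + 148 @ $12.90 + 22 @ $18.25 = $13,888.45
LIFO COGS: 149 @ $17.45 + 356 @ $18.25 + 148 @ $12.90 + 41 @ $14.40 + 89 @ $17.90 + 141 @ $14.55 = $15,241.30

COGS = $15,241.30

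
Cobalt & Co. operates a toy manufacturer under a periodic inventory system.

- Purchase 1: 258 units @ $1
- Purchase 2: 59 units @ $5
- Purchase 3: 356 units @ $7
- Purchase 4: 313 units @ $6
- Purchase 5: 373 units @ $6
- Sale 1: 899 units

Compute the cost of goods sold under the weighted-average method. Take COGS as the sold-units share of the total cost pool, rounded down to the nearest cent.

COGS = $4,737.11

Sale 1, sell 899: 899/1359 × $7,161.00 → $4,737.11
Ending inventory (cost pool remaining) = $2,423.89
Check: goods available $7,161.00 = COGS $4,737.11 + ending $2,423.89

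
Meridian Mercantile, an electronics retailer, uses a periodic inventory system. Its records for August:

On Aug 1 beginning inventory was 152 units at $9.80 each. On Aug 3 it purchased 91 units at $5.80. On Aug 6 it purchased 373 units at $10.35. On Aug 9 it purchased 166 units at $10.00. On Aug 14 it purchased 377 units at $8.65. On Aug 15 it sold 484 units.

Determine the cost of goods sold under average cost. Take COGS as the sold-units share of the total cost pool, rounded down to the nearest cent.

Aug 15, sell 484: 484/1159 × $10,799.00 → $4,509.67
Ending inventory (cost pool remaining) = $6,289.33

COGS = $4,509.67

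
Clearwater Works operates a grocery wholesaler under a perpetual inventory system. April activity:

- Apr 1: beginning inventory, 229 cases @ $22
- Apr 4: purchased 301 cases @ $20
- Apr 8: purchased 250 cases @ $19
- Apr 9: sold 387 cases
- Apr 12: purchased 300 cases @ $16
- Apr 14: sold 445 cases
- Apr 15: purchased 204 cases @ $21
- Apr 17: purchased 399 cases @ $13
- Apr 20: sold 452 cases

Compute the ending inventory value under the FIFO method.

Apr 9, 387 sold [FIFO — oldest first]: 229 @ $22 + 158 @ $20 = $8,198
Apr 14, 445 sold [FIFO — oldest first]: 143 @ $20 + 250 @ $19 + 52 @ $16 = $8,442
Apr 20, 452 sold [FIFO — oldest first]: 248 @ $16 + 204 @ $21 = $8,252
Total COGS = $8,198 + $8,442 + $8,252 = $24,892
Ending inventory: 399 @ $13 = $5,187

Ending inventory = $5,187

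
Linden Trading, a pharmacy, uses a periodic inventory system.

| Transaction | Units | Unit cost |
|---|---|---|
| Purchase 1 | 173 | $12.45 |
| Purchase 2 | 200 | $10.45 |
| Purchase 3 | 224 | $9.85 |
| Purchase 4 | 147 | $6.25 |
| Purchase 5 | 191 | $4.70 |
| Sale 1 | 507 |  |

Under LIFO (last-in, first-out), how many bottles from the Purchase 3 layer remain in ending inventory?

Sale 1 (507) [LIFO — newest first]: 191 @ $4.70 + 147 @ $6.25 + 169 @ $9.85 = $3,481.10
Ending inventory: 173 @ $12.45 + 200 @ $10.45 + 55 @ $9.85 = $4,785.60

55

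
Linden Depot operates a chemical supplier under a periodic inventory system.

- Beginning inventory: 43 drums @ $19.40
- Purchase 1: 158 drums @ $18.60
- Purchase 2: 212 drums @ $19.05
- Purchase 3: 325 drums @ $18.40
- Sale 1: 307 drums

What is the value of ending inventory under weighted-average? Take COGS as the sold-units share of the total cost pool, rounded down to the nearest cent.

Sale 1, sell 307: 307/738 × $13,791.60 → $5,737.15
Ending inventory (cost pool remaining) = $8,054.45
Check: goods available $13,791.60 = COGS $5,737.15 + ending $8,054.45

Ending inventory = $8,054.45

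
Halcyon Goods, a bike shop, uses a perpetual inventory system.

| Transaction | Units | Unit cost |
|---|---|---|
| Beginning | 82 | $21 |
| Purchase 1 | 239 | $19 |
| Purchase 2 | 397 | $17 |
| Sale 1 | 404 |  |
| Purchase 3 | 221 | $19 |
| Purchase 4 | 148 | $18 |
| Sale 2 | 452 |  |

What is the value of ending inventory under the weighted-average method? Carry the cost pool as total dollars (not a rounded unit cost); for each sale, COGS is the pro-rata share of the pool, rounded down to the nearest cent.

After Beginning: 82 on hand, pool $1,722.00 (≈ $21.0000 each)
After Purchase 1: 321 on hand, pool $6,263.00 (≈ $19.5109 each)
After Purchase 2: 718 on hand, pool $13,012.00 (≈ $18.1226 each)
Sale 1, sell 404: 404/718 × $13,012.00 → $7,321.51
After Purchase 3: 535 on hand, pool $9,889.49 (≈ $18.4850 each)
After Purchase 4: 683 on hand, pool $12,553.49 (≈ $18.3799 each)
Sale 2, sell 452: 452/683 × $12,553.49 → $8,307.72
Total COGS = $7,321.51 + $8,307.72 = $15,629.23
Ending inventory (cost pool remaining) = $4,245.77
Check: goods available $19,875.00 = COGS $15,629.23 + ending $4,245.77

Ending inventory = $4,245.77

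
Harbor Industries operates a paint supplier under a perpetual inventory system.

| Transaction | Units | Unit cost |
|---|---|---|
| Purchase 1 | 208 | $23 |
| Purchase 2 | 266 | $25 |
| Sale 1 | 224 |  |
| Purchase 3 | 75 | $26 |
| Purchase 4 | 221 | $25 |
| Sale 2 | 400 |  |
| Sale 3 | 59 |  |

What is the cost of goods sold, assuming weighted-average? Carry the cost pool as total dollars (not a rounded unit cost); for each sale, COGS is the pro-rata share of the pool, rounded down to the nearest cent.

COGS = $16,757.00

After Purchase 1: 208 on hand, pool $4,784.00 (≈ $23.0000 each)
After Purchase 2: 474 on hand, pool $11,434.00 (≈ $24.1224 each)
Sale 1, sell 224: 224/474 × $11,434.00 → $5,403.40
After Purchase 3: 325 on hand, pool $7,980.60 (≈ $24.5557 each)
After Purchase 4: 546 on hand, pool $13,505.60 (≈ $24.7355 each)
Sale 2, sell 400: 400/546 × $13,505.60 → $9,894.21
Sale 3, sell 59: 59/146 × $3,611.39 → $1,459.39
Total COGS = $5,403.40 + $9,894.21 + $1,459.39 = $16,757.00
Ending inventory (cost pool remaining) = $2,152.00
Check: goods available $18,909.00 = COGS $16,757.00 + ending $2,152.00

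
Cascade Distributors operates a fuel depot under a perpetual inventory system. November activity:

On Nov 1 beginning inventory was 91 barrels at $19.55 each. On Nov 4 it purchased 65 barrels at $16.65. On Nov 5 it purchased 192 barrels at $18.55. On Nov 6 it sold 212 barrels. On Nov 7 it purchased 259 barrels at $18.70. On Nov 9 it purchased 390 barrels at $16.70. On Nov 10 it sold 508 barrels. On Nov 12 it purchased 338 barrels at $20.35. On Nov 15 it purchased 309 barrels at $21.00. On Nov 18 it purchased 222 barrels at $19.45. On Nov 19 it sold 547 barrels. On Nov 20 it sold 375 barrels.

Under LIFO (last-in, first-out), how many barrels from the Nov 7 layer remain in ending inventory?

88

Nov 6, 212 sold [LIFO — newest first]: 192 @ $18.55 + 20 @ $16.65 = $3,894.60
Nov 10, 508 sold [LIFO — newest first]: 390 @ $16.70 + 118 @ $18.70 = $8,719.60
Nov 19, 547 sold [LIFO — newest first]: 222 @ $19.45 + 309 @ $21.00 + 16 @ $20.35 = $11,132.50
Nov 20, 375 sold [LIFO — newest first]: 322 @ $20.35 + 53 @ $18.70 = $7,543.80
Total COGS = $3,894.60 + $8,719.60 + $11,132.50 + $7,543.80 = $31,290.50
Ending inventory: 91 @ $19.55 + 45 @ $16.65 + 88 @ $18.70 = $4,173.90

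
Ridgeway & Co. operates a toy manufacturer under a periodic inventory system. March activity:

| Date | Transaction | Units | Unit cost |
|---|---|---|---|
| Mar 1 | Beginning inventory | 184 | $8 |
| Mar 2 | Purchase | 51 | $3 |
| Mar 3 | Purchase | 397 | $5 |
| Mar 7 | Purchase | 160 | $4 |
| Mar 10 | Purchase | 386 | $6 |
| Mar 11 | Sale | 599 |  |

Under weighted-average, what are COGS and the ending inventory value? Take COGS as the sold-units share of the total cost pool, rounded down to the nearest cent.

Mar 11, sell 599: 599/1178 × $6,566.00 → $3,338.73
Ending inventory (cost pool remaining) = $3,227.27
Check: goods available $6,566.00 = COGS $3,338.73 + ending $3,227.27

COGS = $3,338.73; ending inventory = $3,227.27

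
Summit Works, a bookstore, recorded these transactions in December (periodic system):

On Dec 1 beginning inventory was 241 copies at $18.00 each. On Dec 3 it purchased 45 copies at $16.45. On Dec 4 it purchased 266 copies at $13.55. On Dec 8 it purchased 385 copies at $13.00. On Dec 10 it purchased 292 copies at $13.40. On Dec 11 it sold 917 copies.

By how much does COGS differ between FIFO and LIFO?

$1,257.75

FIFO COGS: 241 @ $18.00 + 45 @ $16.45 + 266 @ $13.55 + 365 @ $13.00 = $13,427.55
LIFO COGS: 292 @ $13.40 + 385 @ $13.00 + 240 @ $13.55 = $12,169.80
Difference = |$13,427.55 − $12,169.80| = $1,257.75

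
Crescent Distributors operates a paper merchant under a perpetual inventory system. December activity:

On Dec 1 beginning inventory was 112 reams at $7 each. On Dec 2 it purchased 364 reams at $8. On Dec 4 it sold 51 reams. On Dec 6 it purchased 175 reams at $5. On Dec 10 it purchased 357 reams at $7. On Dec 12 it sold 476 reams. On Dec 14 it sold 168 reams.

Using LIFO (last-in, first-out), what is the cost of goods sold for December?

Dec 4, 51 sold [LIFO — newest first]: 51 @ $8 = $408
Dec 12, 476 sold [LIFO — newest first]: 357 @ $7 + 119 @ $5 = $3,094
Dec 14, 168 sold [LIFO — newest first]: 56 @ $5 + 112 @ $8 = $1,176
Total COGS = $408 + $3,094 + $1,176 = $4,678
Ending inventory: 112 @ $7 + 201 @ $8 = $2,392
Check: goods available $7,070 = COGS $4,678 + ending $2,392

COGS = $4,678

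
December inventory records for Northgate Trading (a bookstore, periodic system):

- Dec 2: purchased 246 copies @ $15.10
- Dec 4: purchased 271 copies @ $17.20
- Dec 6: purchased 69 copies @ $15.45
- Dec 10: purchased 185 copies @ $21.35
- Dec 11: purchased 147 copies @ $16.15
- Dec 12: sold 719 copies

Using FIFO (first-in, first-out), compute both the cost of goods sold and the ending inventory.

Dec 12, 719 sold [FIFO — oldest first]: 246 @ $15.10 + 271 @ $17.20 + 69 @ $15.45 + 133 @ $21.35 = $12,281.40
Ending inventory: 52 @ $21.35 + 147 @ $16.15 = $3,484.25
Check: goods available $15,765.65 = COGS $12,281.40 + ending $3,484.25

COGS = $12,281.40; ending inventory = $3,484.25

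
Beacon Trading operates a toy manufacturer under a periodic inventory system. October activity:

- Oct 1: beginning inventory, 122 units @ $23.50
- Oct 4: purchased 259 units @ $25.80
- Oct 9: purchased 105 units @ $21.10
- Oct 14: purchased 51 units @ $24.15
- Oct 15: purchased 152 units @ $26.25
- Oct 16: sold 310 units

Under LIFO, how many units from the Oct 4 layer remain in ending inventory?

257

Oct 16, 310 sold [LIFO — newest first]: 152 @ $26.25 + 51 @ $24.15 + 105 @ $21.10 + 2 @ $25.80 = $7,488.75
Ending inventory: 122 @ $23.50 + 257 @ $25.80 = $9,497.60
Check: goods available $16,986.35 = COGS $7,488.75 + ending $9,497.60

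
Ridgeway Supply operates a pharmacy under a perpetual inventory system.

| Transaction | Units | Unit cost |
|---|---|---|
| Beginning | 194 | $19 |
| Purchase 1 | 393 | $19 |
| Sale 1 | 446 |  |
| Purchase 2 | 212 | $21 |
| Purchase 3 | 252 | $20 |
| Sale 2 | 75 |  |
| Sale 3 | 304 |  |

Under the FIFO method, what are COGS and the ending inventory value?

Sale 1 (446) [FIFO — oldest first]: 194 @ $19 + 252 @ $19 = $8,474
Sale 2 (75) [FIFO — oldest first]: 75 @ $19 = $1,425
Sale 3 (304) [FIFO — oldest first]: 66 @ $19 + 212 @ $21 + 26 @ $20 = $6,226
Total COGS = $8,474 + $1,425 + $6,226 = $16,125
Ending inventory: 226 @ $20 = $4,520

COGS = $16,125; ending inventory = $4,520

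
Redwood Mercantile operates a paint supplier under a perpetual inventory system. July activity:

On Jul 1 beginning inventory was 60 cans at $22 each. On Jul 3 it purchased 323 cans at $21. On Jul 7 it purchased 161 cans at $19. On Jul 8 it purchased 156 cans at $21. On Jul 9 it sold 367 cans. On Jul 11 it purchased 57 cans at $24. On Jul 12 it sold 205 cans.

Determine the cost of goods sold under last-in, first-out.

Jul 9, 367 sold [LIFO — newest first]: 156 @ $21 + 161 @ $19 + 50 @ $21 = $7,385
Jul 12, 205 sold [LIFO — newest first]: 57 @ $24 + 148 @ $21 = $4,476
Total COGS = $7,385 + $4,476 = $11,861
Ending inventory: 60 @ $22 + 125 @ $21 = $3,945

COGS = $11,861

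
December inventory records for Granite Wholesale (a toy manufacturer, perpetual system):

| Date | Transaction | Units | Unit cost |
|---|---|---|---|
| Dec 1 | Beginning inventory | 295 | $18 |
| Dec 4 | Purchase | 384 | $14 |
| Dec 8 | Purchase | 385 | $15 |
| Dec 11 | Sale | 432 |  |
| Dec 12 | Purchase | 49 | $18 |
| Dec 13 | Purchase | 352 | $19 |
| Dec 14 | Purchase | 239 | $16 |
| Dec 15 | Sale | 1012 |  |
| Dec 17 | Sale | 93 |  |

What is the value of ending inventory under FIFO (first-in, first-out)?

Ending inventory = $2,672

Dec 11, 432 sold [FIFO — oldest first]: 295 @ $18 + 137 @ $14 = $7,228
Dec 15, 1012 sold [FIFO — oldest first]: 247 @ $14 + 385 @ $15 + 49 @ $18 + 331 @ $19 = $16,404
Dec 17, 93 sold [FIFO — oldest first]: 21 @ $19 + 72 @ $16 = $1,551
Total COGS = $7,228 + $16,404 + $1,551 = $25,183
Ending inventory: 167 @ $16 = $2,672
Check: goods available $27,855 = COGS $25,183 + ending $2,672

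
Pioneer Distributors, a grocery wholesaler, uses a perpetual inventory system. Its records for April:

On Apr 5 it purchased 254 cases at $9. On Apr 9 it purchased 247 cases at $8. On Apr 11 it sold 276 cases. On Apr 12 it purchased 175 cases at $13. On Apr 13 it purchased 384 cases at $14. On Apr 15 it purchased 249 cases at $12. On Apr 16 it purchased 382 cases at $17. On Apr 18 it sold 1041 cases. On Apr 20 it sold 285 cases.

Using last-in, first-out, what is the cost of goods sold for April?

Apr 11, 276 sold [LIFO — newest first]: 247 @ $8 + 29 @ $9 = $2,237
Apr 18, 1041 sold [LIFO — newest first]: 382 @ $17 + 249 @ $12 + 384 @ $14 + 26 @ $13 = $15,196
Apr 20, 285 sold [LIFO — newest first]: 149 @ $13 + 136 @ $9 = $3,161
Total COGS = $2,237 + $15,196 + $3,161 = $20,594
Ending inventory: 89 @ $9 = $801

COGS = $20,594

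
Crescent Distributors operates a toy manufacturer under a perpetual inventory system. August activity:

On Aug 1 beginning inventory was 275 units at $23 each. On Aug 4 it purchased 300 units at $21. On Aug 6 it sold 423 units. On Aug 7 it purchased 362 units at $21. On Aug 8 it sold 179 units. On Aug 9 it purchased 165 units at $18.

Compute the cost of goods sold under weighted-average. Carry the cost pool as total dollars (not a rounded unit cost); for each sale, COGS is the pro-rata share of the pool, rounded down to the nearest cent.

COGS = $13,097.23

After Aug 1: 275 on hand, pool $6,325.00 (≈ $23.0000 each)
After Aug 4: 575 on hand, pool $12,625.00 (≈ $21.9565 each)
Aug 6, sell 423: 423/575 × $12,625.00 → $9,287.60
After Aug 7: 514 on hand, pool $10,939.40 (≈ $21.2829 each)
Aug 8, sell 179: 179/514 × $10,939.40 → $3,809.63
After Aug 9: 500 on hand, pool $10,099.77 (≈ $20.1995 each)
Total COGS = $9,287.60 + $3,809.63 = $13,097.23
Ending inventory (cost pool remaining) = $10,099.77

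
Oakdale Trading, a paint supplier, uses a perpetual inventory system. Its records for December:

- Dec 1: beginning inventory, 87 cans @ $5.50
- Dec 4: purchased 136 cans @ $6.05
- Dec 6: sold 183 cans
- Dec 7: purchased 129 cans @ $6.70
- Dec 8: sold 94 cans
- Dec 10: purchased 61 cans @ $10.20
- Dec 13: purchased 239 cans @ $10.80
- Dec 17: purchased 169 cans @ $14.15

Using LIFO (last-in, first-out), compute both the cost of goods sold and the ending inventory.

Dec 6, 183 sold [LIFO — newest first]: 136 @ $6.05 + 47 @ $5.50 = $1,081.30
Dec 8, 94 sold [LIFO — newest first]: 94 @ $6.70 = $629.80
Total COGS = $1,081.30 + $629.80 = $1,711.10
Ending inventory: 40 @ $5.50 + 35 @ $6.70 + 61 @ $10.20 + 239 @ $10.80 + 169 @ $14.15 = $6,049.25

COGS = $1,711.10; ending inventory = $6,049.25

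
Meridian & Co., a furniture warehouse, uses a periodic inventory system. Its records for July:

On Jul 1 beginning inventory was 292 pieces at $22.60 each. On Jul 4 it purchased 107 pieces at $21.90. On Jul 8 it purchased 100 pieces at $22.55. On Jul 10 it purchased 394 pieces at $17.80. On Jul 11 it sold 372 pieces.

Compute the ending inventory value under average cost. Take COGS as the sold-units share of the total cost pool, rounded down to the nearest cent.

Jul 11, sell 372: 372/893 × $18,210.70 → $7,586.09
Ending inventory (cost pool remaining) = $10,624.61

Ending inventory = $10,624.61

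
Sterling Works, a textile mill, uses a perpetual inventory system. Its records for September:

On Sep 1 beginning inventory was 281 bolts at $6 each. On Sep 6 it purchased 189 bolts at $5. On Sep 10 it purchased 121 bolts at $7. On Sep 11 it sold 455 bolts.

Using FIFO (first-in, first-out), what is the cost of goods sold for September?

Sep 11, 455 sold [FIFO — oldest first]: 281 @ $6 + 174 @ $5 = $2,556
Ending inventory: 15 @ $5 + 121 @ $7 = $922
Check: goods available $3,478 = COGS $2,556 + ending $922

COGS = $2,556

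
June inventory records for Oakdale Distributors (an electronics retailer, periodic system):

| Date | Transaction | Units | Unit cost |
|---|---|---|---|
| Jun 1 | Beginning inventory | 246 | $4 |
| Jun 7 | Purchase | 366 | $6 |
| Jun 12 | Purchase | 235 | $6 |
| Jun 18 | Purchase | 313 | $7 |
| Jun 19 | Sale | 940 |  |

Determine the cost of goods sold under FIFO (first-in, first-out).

Jun 19, 940 sold [FIFO — oldest first]: 246 @ $4 + 366 @ $6 + 235 @ $6 + 93 @ $7 = $5,241
Ending inventory: 220 @ $7 = $1,540

COGS = $5,241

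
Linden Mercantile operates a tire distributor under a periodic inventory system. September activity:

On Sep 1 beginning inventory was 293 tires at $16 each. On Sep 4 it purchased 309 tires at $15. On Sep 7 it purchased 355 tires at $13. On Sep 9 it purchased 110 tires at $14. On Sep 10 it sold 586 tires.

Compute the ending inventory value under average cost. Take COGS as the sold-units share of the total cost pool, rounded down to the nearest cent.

Sep 10, sell 586: 586/1067 × $15,478.00 → $8,500.56
Ending inventory (cost pool remaining) = $6,977.44

Ending inventory = $6,977.44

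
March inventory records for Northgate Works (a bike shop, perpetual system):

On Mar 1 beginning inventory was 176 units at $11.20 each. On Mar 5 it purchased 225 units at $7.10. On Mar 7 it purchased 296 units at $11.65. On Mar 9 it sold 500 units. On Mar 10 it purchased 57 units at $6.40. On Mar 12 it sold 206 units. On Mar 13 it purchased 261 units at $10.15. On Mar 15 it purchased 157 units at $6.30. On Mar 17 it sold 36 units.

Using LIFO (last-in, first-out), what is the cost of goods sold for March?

COGS = $7,071.10

Mar 9, 500 sold [LIFO — newest first]: 296 @ $11.65 + 204 @ $7.10 = $4,896.80
Mar 12, 206 sold [LIFO — newest first]: 57 @ $6.40 + 21 @ $7.10 + 128 @ $11.20 = $1,947.50
Mar 17, 36 sold [LIFO — newest first]: 36 @ $6.30 = $226.80
Total COGS = $4,896.80 + $1,947.50 + $226.80 = $7,071.10
Ending inventory: 48 @ $11.20 + 261 @ $10.15 + 121 @ $6.30 = $3,949.05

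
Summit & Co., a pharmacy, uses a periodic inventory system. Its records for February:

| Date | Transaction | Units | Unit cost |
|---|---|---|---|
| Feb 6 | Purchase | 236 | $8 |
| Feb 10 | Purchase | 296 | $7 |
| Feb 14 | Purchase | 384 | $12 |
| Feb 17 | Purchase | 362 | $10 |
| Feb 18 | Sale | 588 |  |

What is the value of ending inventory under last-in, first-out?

Ending inventory = $5,856

Feb 18, 588 sold [LIFO — newest first]: 362 @ $10 + 226 @ $12 = $6,332
Ending inventory: 236 @ $8 + 296 @ $7 + 158 @ $12 = $5,856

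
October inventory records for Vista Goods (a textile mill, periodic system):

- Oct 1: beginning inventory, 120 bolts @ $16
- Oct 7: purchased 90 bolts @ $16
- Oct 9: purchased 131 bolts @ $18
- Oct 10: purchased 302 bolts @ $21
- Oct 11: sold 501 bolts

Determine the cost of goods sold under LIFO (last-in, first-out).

Oct 11, 501 sold [LIFO — newest first]: 302 @ $21 + 131 @ $18 + 68 @ $16 = $9,788
Ending inventory: 120 @ $16 + 22 @ $16 = $2,272

COGS = $9,788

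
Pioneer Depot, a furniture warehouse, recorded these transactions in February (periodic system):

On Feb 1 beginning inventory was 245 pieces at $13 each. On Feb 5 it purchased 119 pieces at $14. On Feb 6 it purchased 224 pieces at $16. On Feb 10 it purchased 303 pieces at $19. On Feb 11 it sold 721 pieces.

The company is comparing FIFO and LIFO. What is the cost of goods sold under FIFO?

COGS = $10,962

FIFO COGS: 245 @ $13 + 119 @ $14 + 224 @ $16 + 133 @ $19 = $10,962
LIFO COGS: 303 @ $19 + 224 @ $16 + 119 @ $14 + 75 @ $13 = $11,982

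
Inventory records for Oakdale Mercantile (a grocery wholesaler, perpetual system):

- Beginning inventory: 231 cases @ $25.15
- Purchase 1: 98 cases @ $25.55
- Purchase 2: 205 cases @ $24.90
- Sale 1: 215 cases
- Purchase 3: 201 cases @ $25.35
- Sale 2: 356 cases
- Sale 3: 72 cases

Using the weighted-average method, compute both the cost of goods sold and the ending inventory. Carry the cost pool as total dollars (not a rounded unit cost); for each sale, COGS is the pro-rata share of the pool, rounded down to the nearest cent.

COGS = $16,193.75; ending inventory = $2,319.65

After Beginning: 231 on hand, pool $5,809.65 (≈ $25.1500 each)
After Purchase 1: 329 on hand, pool $8,313.55 (≈ $25.2691 each)
After Purchase 2: 534 on hand, pool $13,418.05 (≈ $25.1274 each)
Sale 1, sell 215: 215/534 × $13,418.05 → $5,402.39
After Purchase 3: 520 on hand, pool $13,111.01 (≈ $25.2135 each)
Sale 2, sell 356: 356/520 × $13,111.01 → $8,975.99
Sale 3, sell 72: 72/164 × $4,135.02 → $1,815.37
Total COGS = $5,402.39 + $8,975.99 + $1,815.37 = $16,193.75
Ending inventory (cost pool remaining) = $2,319.65
Check: goods available $18,513.40 = COGS $16,193.75 + ending $2,319.65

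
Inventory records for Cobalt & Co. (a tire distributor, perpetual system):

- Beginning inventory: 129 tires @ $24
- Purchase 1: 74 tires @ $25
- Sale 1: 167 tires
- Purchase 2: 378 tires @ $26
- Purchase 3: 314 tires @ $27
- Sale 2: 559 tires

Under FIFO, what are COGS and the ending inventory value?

COGS = $18,689; ending inventory = $4,563

Sale 1 (167) [FIFO — oldest first]: 129 @ $24 + 38 @ $25 = $4,046
Sale 2 (559) [FIFO — oldest first]: 36 @ $25 + 378 @ $26 + 145 @ $27 = $14,643
Total COGS = $4,046 + $14,643 = $18,689
Ending inventory: 169 @ $27 = $4,563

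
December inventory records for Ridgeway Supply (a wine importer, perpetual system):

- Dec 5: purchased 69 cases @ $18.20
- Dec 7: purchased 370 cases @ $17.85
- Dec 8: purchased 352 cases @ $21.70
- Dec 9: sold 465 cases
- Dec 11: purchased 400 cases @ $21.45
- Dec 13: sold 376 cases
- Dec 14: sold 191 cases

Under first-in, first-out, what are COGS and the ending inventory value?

Dec 9, 465 sold [FIFO — oldest first]: 69 @ $18.20 + 370 @ $17.85 + 26 @ $21.70 = $8,424.50
Dec 13, 376 sold [FIFO — oldest first]: 326 @ $21.70 + 50 @ $21.45 = $8,146.70
Dec 14, 191 sold [FIFO — oldest first]: 191 @ $21.45 = $4,096.95
Total COGS = $8,424.50 + $8,146.70 + $4,096.95 = $20,668.15
Ending inventory: 159 @ $21.45 = $3,410.55
Check: goods available $24,078.70 = COGS $20,668.15 + ending $3,410.55

COGS = $20,668.15; ending inventory = $3,410.55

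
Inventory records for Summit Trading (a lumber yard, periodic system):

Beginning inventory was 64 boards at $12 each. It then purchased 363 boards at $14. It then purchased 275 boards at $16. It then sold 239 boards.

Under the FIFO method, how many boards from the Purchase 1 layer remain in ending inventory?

188

Sale 1 (239) [FIFO — oldest first]: 64 @ $12 + 175 @ $14 = $3,218
Ending inventory: 188 @ $14 + 275 @ $16 = $7,032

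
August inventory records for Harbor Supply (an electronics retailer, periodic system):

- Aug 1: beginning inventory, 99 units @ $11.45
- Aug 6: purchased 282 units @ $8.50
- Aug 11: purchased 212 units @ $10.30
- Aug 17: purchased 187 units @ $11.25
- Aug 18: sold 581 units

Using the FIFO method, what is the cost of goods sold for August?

COGS = $5,590.55

Aug 18, 581 sold [FIFO — oldest first]: 99 @ $11.45 + 282 @ $8.50 + 200 @ $10.30 = $5,590.55
Ending inventory: 12 @ $10.30 + 187 @ $11.25 = $2,227.35
Check: goods available $7,817.90 = COGS $5,590.55 + ending $2,227.35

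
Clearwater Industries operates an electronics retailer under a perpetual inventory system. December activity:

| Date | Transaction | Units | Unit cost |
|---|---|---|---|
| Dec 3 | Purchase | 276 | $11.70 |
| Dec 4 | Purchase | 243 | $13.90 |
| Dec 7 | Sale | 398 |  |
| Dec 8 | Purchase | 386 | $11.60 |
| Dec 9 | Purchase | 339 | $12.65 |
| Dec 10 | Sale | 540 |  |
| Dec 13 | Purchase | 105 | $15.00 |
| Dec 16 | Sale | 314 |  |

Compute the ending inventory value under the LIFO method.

Dec 7, 398 sold [LIFO — newest first]: 243 @ $13.90 + 155 @ $11.70 = $5,191.20
Dec 10, 540 sold [LIFO — newest first]: 339 @ $12.65 + 201 @ $11.60 = $6,619.95
Dec 16, 314 sold [LIFO — newest first]: 105 @ $15.00 + 185 @ $11.60 + 24 @ $11.70 = $4,001.80
Total COGS = $5,191.20 + $6,619.95 + $4,001.80 = $15,812.95
Ending inventory: 97 @ $11.70 = $1,134.90

Ending inventory = $1,134.90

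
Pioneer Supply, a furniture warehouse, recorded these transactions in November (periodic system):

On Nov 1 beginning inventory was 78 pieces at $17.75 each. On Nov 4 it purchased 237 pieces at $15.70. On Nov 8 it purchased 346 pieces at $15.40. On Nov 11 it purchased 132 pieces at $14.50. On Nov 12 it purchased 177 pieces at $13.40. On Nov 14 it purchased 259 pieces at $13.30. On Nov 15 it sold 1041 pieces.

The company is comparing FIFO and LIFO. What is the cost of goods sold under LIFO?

COGS = $15,052.80

FIFO COGS: 78 @ $17.75 + 237 @ $15.70 + 346 @ $15.40 + 132 @ $14.50 + 177 @ $13.40 + 71 @ $13.30 = $15,663.90
LIFO COGS: 259 @ $13.30 + 177 @ $13.40 + 132 @ $14.50 + 346 @ $15.40 + 127 @ $15.70 = $15,052.80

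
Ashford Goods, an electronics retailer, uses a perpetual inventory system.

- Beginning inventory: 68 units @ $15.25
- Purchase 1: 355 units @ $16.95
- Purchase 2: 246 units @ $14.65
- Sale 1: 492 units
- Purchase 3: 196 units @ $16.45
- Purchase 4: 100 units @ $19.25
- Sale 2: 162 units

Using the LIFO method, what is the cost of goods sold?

COGS = $10,718.50

Sale 1 (492) [LIFO — newest first]: 246 @ $14.65 + 246 @ $16.95 = $7,773.60
Sale 2 (162) [LIFO — newest first]: 100 @ $19.25 + 62 @ $16.45 = $2,944.90
Total COGS = $7,773.60 + $2,944.90 = $10,718.50
Ending inventory: 68 @ $15.25 + 109 @ $16.95 + 134 @ $16.45 = $5,088.85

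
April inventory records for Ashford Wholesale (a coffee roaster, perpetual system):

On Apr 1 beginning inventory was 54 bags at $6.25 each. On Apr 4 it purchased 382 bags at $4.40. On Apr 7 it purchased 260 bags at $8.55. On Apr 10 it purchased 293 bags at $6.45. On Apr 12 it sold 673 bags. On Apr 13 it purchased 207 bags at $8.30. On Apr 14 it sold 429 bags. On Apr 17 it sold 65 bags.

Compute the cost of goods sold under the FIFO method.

Apr 12, 673 sold [FIFO — oldest first]: 54 @ $6.25 + 382 @ $4.40 + 237 @ $8.55 = $4,044.65
Apr 14, 429 sold [FIFO — oldest first]: 23 @ $8.55 + 293 @ $6.45 + 113 @ $8.30 = $3,024.40
Apr 17, 65 sold [FIFO — oldest first]: 65 @ $8.30 = $539.50
Total COGS = $4,044.65 + $3,024.40 + $539.50 = $7,608.55
Ending inventory: 29 @ $8.30 = $240.70

COGS = $7,608.55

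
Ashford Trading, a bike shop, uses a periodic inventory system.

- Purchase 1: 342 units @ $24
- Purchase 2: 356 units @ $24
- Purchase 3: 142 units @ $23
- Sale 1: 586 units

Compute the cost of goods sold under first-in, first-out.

Sale 1 (586) [FIFO — oldest first]: 342 @ $24 + 244 @ $24 = $14,064
Ending inventory: 112 @ $24 + 142 @ $23 = $5,954

COGS = $14,064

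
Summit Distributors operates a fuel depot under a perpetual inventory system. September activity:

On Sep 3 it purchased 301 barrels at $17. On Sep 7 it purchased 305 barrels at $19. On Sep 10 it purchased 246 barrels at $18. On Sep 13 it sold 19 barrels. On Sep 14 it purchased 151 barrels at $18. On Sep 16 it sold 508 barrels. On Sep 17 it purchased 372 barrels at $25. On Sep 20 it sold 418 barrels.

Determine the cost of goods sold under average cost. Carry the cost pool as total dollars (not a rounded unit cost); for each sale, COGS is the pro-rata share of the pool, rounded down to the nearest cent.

COGS = $18,296.61

After Sep 3: 301 on hand, pool $5,117.00 (≈ $17.0000 each)
After Sep 7: 606 on hand, pool $10,912.00 (≈ $18.0066 each)
After Sep 10: 852 on hand, pool $15,340.00 (≈ $18.0047 each)
Sep 13, sell 19: 19/852 × $15,340.00 → $342.08
After Sep 14: 984 on hand, pool $17,715.92 (≈ $18.0040 each)
Sep 16, sell 508: 508/984 × $17,715.92 → $9,146.02
After Sep 17: 848 on hand, pool $17,869.90 (≈ $21.0730 each)
Sep 20, sell 418: 418/848 × $17,869.90 → $8,808.51
Total COGS = $342.08 + $9,146.02 + $8,808.51 = $18,296.61
Ending inventory (cost pool remaining) = $9,061.39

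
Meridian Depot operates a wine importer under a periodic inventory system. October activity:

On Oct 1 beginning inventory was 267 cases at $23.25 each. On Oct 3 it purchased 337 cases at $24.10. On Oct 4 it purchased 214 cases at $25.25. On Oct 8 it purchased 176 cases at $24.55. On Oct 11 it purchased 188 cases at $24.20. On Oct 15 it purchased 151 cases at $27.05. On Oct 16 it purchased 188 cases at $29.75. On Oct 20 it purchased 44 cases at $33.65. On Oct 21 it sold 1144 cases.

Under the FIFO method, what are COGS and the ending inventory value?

Oct 21, 1144 sold [FIFO — oldest first]: 267 @ $23.25 + 337 @ $24.10 + 214 @ $25.25 + 176 @ $24.55 + 150 @ $24.20 = $27,683.75
Ending inventory: 38 @ $24.20 + 151 @ $27.05 + 188 @ $29.75 + 44 @ $33.65 = $12,077.75
Check: goods available $39,761.50 = COGS $27,683.75 + ending $12,077.75

COGS = $27,683.75; ending inventory = $12,077.75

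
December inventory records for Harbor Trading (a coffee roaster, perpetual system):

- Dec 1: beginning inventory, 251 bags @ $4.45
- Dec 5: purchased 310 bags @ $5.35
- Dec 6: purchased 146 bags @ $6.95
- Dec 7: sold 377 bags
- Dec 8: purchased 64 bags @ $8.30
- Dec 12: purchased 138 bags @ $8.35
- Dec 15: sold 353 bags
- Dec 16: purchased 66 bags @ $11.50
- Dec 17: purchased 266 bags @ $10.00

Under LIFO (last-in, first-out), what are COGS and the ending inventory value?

COGS = $4,677.10; ending inventory = $4,215.55

Dec 7, 377 sold [LIFO — newest first]: 146 @ $6.95 + 231 @ $5.35 = $2,250.55
Dec 15, 353 sold [LIFO — newest first]: 138 @ $8.35 + 64 @ $8.30 + 79 @ $5.35 + 72 @ $4.45 = $2,426.55
Total COGS = $2,250.55 + $2,426.55 = $4,677.10
Ending inventory: 179 @ $4.45 + 66 @ $11.50 + 266 @ $10.00 = $4,215.55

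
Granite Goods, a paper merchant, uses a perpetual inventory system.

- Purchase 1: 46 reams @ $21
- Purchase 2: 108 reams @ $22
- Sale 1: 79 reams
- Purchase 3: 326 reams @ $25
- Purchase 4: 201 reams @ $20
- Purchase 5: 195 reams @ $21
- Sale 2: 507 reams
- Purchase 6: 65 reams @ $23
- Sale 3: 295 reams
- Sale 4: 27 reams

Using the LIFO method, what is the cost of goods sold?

COGS = $20,409

Sale 1 (79) [LIFO — newest first]: 79 @ $22 = $1,738
Sale 2 (507) [LIFO — newest first]: 195 @ $21 + 201 @ $20 + 111 @ $25 = $10,890
Sale 3 (295) [LIFO — newest first]: 65 @ $23 + 215 @ $25 + 15 @ $22 = $7,200
Sale 4 (27) [LIFO — newest first]: 14 @ $22 + 13 @ $21 = $581
Total COGS = $1,738 + $10,890 + $7,200 + $581 = $20,409
Ending inventory: 33 @ $21 = $693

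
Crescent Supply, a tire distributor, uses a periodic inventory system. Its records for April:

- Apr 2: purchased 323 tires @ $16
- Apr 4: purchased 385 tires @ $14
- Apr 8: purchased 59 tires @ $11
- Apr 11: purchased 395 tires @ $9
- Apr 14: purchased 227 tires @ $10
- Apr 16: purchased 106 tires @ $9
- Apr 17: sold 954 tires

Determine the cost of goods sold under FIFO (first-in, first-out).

Apr 17, 954 sold [FIFO — oldest first]: 323 @ $16 + 385 @ $14 + 59 @ $11 + 187 @ $9 = $12,890
Ending inventory: 208 @ $9 + 227 @ $10 + 106 @ $9 = $5,096

COGS = $12,890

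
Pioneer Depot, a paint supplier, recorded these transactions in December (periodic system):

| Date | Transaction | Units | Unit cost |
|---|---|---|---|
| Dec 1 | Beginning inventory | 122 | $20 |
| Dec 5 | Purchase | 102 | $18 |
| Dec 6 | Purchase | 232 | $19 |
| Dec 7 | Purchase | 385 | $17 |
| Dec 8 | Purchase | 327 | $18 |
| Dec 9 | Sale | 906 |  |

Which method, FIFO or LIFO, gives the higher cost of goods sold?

FIFO

FIFO COGS: 122 @ $20 + 102 @ $18 + 232 @ $19 + 385 @ $17 + 65 @ $18 = $16,399
LIFO COGS: 327 @ $18 + 385 @ $17 + 194 @ $19 = $16,117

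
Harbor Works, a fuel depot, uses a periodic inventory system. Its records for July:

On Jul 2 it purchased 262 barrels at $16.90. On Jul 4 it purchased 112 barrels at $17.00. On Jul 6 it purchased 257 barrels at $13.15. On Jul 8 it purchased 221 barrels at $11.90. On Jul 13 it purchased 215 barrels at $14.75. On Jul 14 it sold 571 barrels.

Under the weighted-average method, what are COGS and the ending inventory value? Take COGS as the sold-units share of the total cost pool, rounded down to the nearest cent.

COGS = $8,301.44; ending inventory = $7,211.06

Jul 14, sell 571: 571/1067 × $15,512.50 → $8,301.44
Ending inventory (cost pool remaining) = $7,211.06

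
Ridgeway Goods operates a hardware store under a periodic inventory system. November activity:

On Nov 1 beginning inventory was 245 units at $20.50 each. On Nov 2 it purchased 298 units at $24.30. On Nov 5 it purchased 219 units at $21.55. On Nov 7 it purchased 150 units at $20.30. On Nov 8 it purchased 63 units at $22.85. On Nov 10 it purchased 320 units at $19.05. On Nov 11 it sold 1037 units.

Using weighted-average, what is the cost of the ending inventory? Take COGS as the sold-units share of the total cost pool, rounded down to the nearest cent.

Nov 11, sell 1037: 1037/1295 × $27,563.90 → $22,072.40
Ending inventory (cost pool remaining) = $5,491.50
Check: goods available $27,563.90 = COGS $22,072.40 + ending $5,491.50

Ending inventory = $5,491.50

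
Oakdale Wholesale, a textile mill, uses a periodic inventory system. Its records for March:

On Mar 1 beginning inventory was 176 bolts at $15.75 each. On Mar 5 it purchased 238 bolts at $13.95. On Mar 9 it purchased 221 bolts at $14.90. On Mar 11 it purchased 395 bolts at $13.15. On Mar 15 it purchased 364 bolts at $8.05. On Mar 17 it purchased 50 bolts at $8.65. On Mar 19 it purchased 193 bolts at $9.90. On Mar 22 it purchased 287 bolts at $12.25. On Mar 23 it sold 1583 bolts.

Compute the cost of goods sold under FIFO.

COGS = $19,318.05

Mar 23, 1583 sold [FIFO — oldest first]: 176 @ $15.75 + 238 @ $13.95 + 221 @ $14.90 + 395 @ $13.15 + 364 @ $8.05 + 50 @ $8.65 + 139 @ $9.90 = $19,318.05
Ending inventory: 54 @ $9.90 + 287 @ $12.25 = $4,050.35
Check: goods available $23,368.40 = COGS $19,318.05 + ending $4,050.35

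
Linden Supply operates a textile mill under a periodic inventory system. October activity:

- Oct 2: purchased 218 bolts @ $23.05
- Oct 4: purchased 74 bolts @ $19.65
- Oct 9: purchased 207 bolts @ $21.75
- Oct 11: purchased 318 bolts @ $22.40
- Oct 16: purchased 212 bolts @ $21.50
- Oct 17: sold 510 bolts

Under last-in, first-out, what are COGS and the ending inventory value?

Oct 17, 510 sold [LIFO — newest first]: 212 @ $21.50 + 298 @ $22.40 = $11,233.20
Ending inventory: 218 @ $23.05 + 74 @ $19.65 + 207 @ $21.75 + 20 @ $22.40 = $11,429.25
Check: goods available $22,662.45 = COGS $11,233.20 + ending $11,429.25

COGS = $11,233.20; ending inventory = $11,429.25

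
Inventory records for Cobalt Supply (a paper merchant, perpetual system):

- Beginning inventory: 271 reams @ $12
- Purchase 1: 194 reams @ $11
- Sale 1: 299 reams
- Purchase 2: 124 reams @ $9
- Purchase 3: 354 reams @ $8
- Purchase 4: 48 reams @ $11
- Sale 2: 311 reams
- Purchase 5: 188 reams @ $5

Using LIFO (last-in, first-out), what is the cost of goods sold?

COGS = $6,026

Sale 1 (299) [LIFO — newest first]: 194 @ $11 + 105 @ $12 = $3,394
Sale 2 (311) [LIFO — newest first]: 48 @ $11 + 263 @ $8 = $2,632
Total COGS = $3,394 + $2,632 = $6,026
Ending inventory: 166 @ $12 + 124 @ $9 + 91 @ $8 + 188 @ $5 = $4,776
Check: goods available $10,802 = COGS $6,026 + ending $4,776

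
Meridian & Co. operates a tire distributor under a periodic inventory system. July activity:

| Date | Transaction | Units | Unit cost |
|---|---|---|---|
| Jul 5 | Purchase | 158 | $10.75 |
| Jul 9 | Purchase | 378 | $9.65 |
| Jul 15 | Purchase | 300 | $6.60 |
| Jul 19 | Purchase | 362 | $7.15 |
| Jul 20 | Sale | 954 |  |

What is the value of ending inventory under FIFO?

Jul 20, 954 sold [FIFO — oldest first]: 158 @ $10.75 + 378 @ $9.65 + 300 @ $6.60 + 118 @ $7.15 = $8,169.90
Ending inventory: 244 @ $7.15 = $1,744.60

Ending inventory = $1,744.60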